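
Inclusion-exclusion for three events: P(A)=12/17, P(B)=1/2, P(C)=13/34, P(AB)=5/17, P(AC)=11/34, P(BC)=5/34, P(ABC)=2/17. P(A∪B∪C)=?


P(A∪B∪C) = P(A)+P(B)+P(C) - P(AB)-P(AC)-P(BC) + P(ABC)
= 12/17+1/2+13/34 - 5/17-11/34-5/34 + 2/17
= 16/17

16/17


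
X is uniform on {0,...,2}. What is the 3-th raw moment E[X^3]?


E[X^3] = (1/3) * sum(x^3 for x=0..2)
= 9/3 = 3

3


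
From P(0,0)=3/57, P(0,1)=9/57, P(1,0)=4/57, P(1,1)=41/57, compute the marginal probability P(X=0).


P(X=0) = P(0,0)+P(0,1) = 3/57 + 9/57 = 12/57 = 4/19

4/19


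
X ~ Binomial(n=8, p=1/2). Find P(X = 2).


P(X=2) = C(8,2) * p^2 * (1-p)^6
= 28 * 1/4 * 1/64
= 7/64

7/64


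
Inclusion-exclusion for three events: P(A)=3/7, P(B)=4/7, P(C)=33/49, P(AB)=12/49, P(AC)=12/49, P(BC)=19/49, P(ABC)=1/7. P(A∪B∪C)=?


P(A∪B∪C) = P(A)+P(B)+P(C) - P(AB)-P(AC)-P(BC) + P(ABC)
= 3/7+4/7+33/49 - 12/49-12/49-19/49 + 1/7
= 46/49

46/49


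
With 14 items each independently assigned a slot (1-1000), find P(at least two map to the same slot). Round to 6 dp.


P(all different) = prod((1000-i)/1000 for i=0..13) = 0.912641
P(at least one match) = 1 - 0.912641 = 0.087359

0.087359


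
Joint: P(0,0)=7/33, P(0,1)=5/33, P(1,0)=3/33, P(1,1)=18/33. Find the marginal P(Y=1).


P(Y=1) = P(0,1)+P(1,1) = 5/33 + 18/33 = 23/33

23/33


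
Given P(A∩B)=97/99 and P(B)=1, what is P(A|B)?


P(A|B) = P(A∩B)/P(B) = (97/99)/(99/99) = 97/99

97/99


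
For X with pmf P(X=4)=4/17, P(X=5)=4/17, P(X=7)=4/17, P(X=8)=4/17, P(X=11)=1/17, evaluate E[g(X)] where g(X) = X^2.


E[X^2] = sum(g(x)*P(x))
= 16*4/17 + 25*4/17 + 49*4/17 + 64*4/17 + 121*1/17
= 737/17

737/17


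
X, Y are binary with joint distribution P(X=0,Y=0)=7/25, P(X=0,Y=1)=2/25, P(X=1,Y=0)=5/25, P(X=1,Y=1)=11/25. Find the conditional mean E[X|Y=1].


P(Y=1) = 13/25
E[X|Y=1] = (0*2 + 1*11)/13 = 11/13

11/13


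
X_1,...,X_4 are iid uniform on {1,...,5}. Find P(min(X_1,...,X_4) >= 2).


P(min >= 2) = P(all X_i >= 2) = (P(X_1 >= 2))^4
= (4/5)^4 = 256/625

256/625


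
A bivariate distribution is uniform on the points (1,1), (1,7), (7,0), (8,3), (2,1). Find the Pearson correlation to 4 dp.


Cov(X,Y) = -2.3200, Var(X) = 9.3600, Var(Y) = 6.2400
rho = Cov/(sqrt(VarX)*sqrt(VarY)) = -0.3036

-0.3036


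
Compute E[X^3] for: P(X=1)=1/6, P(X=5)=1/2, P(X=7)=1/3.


E[X^3] = sum(x^3 * P(x))
= 1*1/6 + 125*1/2 + 343*1/3
= 177

177


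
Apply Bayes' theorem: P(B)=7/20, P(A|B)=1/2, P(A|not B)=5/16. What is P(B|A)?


P(A) = P(A|B)P(B) + P(A|B')P(B') = 1/2*7/20 + 5/16*13/20 = 121/320
P(B|A) = P(A|B)P(B)/P(A) = (7/40)/(121/320) = 56/121

56/121


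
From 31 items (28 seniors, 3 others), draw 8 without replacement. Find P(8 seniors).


P(X=8) = C(28,8)*C(3,0) / C(31,8)
= 3108105*1 / 7888725
= 3108105/7888725 = 1771/4495

1771/4495


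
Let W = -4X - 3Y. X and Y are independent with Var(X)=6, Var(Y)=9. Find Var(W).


Independence => Cov(X,Y)=0
Var(-4X - 3Y) = (-4)^2*Var(X) + (-3)^2*Var(Y)
= 16*6 + 9*9 = 177

177


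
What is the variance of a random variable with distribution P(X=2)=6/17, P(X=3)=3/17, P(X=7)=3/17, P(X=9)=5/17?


E[X] = 87/17, E[X^2] = 603/17
Var(X) = E[X^2] - (E[X])^2 = 603/17 - (87/17)^2 = 2682/289

2682/289


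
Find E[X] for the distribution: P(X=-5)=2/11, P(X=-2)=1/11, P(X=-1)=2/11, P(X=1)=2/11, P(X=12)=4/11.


E[X] = sum(x * P(x))
= -5*2/11 - 2*1/11 - 1*2/11 + 1*2/11 + 12*4/11
= 36/11

36/11


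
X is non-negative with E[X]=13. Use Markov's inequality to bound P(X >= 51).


Markov: P(X >= a) <= E[X]/a
P(X >= 51) <= 13/51

13/51


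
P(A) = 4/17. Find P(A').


P(A') = 1 - P(A) = 1 - 4/17 = 13/17

13/17


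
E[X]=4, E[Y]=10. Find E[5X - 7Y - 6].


E[5X - 7Y - 6] = 5*E[X] - 7*E[Y] - 6
= (5)*(4) + (-7)*(10) + (-6)
= 20 - 70 - 6 = -56

-56


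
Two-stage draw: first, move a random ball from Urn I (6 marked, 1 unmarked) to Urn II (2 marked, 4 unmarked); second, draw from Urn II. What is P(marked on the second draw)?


P(transfer marked) = 6/7; P(transfer unmarked) = 1/7
If marked transferred: Urn II has 3 marked of 7, so P(marked|marked moved) = 3/7
If unmarked transferred: Urn II has 2 marked of 7, so P(marked|unmarked moved) = 2/7
By total probability: P(marked) = 6/7*3/7 + 1/7*2/7 = 20/49

20/49


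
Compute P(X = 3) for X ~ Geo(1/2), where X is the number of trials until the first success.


P(X=3) = (1-p)^2 * p = (1/2)^2 * 1/2
= 1/4 * 1/2 = 1/8

1/8


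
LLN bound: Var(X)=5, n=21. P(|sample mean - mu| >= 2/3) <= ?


Var(Xbar) = Var(X)/n = 5/21
Chebyshev: P(|Xbar-mu| >= 2/3) <= Var(Xbar)/(2/3)^2 = (5/21)/(4/9) = 15/28

15/28


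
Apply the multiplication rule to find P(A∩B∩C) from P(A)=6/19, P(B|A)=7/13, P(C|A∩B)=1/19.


P(A∩B∩C) = P(A) * P(B|A) * P(C|A∩B)
= 6/19 * 7/13 * 1/19
= 42/247 * 1/19 = 42/4693

42/4693


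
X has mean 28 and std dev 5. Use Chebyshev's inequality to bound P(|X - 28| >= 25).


k = 25/5 = 5
Chebyshev: P(|X-mu| >= k*sigma) <= 1/k^2 = 1/5^2 = 1/25

1/25


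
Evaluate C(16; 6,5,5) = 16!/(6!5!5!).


16! = 20922789888000
Denominator: 6!=720 * 5!=120 * 5!=120
Coefficient = 20922789888000 / 10368000 = 2018016

2018016


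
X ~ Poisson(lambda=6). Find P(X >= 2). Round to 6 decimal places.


P(X>=2) = 1 - P(X<=1) = 1 - (e^(-6)*6^0/0! + e^(-6)*6^1/1!)
≈ 1 - (0.0024787522 + 0.0148725131)
= 1 - 0.0173512653 = 0.9826487347
≈ 0.982649

0.982649


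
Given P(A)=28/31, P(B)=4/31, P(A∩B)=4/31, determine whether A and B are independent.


P(A)*P(B) = 28/31*4/31 = 112/961
P(A∩B) = 4/31 != 112/961, so not independent

No, A and B are not independent


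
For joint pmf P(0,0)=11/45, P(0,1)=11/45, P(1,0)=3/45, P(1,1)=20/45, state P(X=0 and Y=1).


Read from table: P(X=0, Y=1) = 11/45

11/45


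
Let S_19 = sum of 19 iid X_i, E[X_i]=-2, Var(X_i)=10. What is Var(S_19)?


By independence, Var(S_n) = n*Var(X_1) = 19*10 = 190

190


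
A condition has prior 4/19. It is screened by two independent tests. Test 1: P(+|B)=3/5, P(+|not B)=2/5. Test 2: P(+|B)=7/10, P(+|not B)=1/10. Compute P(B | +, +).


After test 1: P(+) = 3/5*4/19 + 2/5*15/19 = 42/95
P(B|+) = (12/95)/(42/95) = 2/7
After test 2 (use post1 as new prior): P(+) = 7/10*2/7 + 1/10*5/7 = 19/70
P(B|+,+) = (1/5)/(19/70) = 14/19

14/19


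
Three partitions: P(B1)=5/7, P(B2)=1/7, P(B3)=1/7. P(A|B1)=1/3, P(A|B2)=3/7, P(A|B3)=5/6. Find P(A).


P(A) = P(A|B1)P(B1) + P(A|B2)P(B2) + P(A|B3)P(B3)
= 1/3*5/7 + 3/7*1/7 + 5/6*1/7
= 5/21 + 3/49 + 5/42 = 41/98

41/98


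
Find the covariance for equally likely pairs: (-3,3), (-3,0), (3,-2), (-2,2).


E[X]=-5/4, E[Y]=3/4, E[XY]=-19/4
Cov(X,Y) = E[XY] - E[X]E[Y] = -19/4 + 5/4*3/4 = -61/16

-61/16


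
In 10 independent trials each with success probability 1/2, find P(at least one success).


P(at least one) = 1 - P(none)
P(none) = (1 - 1/2)^10 = (1/2)^10 = 1/1024
P(at least one) = 1 - 1/1024 = 1023/1024

1023/1024


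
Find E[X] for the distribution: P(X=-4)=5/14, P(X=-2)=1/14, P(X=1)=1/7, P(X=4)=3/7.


E[X] = sum(x * P(x))
= -4*5/14 - 2*1/14 + 1*1/7 + 4*3/7
= 2/7

2/7


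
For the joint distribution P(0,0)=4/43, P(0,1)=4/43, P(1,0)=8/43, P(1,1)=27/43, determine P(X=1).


P(X=1) = P(1,0)+P(1,1) = 8/43 + 27/43 = 35/43

35/43


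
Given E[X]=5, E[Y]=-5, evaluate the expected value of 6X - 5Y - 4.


E[6X - 5Y - 4] = 6*E[X] - 5*E[Y] - 4
= (6)*(5) + (-5)*(-5) + (-4)
= 30 + 25 - 4 = 51

51


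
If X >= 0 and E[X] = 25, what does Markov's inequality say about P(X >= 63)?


Markov: P(X >= a) <= E[X]/a
P(X >= 63) <= 25/63

25/63


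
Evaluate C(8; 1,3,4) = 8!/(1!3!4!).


8! = 40320
Denominator: 1!=1 * 3!=6 * 4!=24
Coefficient = 40320 / 144 = 280

280


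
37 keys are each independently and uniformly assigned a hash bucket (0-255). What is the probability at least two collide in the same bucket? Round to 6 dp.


P(all different) = prod((256-i)/256 for i=0..36) = 0.064904
P(at least one match) = 1 - 0.064904 = 0.935096

0.935096


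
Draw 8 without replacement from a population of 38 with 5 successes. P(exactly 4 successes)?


P(X=4) = C(5,4)*C(33,4) / C(38,8)
= 5*40920 / 48903492
= 204600/48903492 = 50/11951

50/11951


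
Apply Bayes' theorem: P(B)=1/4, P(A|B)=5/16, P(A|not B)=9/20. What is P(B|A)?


P(A) = P(A|B)P(B) + P(A|B')P(B') = 5/16*1/4 + 9/20*3/4 = 133/320
P(B|A) = P(A|B)P(B)/P(A) = (5/64)/(133/320) = 25/133

25/133


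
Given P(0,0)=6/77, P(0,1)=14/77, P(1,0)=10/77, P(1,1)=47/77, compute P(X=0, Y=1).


Read from table: P(X=0, Y=1) = 14/77 = 2/11

2/11


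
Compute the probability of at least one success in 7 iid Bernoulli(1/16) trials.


P(at least one) = 1 - P(none)
P(none) = (1 - 1/16)^7 = (15/16)^7 = 170859375/268435456
P(at least one) = 1 - 170859375/268435456 = 97576081/268435456

97576081/268435456


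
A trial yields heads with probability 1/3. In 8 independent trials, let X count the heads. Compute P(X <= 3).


P(X<=3) = P(X=0) + P(X=1) + P(X=2) + P(X=3)
= 256/6561 + 1024/6561 + 1792/6561 + 1792/6561
= 4864/6561

4864/6561


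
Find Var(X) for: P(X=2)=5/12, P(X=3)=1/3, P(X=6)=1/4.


E[X] = 10/3, E[X^2] = 41/3
Var(X) = E[X^2] - (E[X])^2 = 41/3 - (10/3)^2 = 23/9

23/9


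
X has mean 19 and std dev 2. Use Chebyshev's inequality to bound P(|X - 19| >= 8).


k = 8/2 = 4
Chebyshev: P(|X-mu| >= k*sigma) <= 1/k^2 = 1/4^2 = 1/16

1/16


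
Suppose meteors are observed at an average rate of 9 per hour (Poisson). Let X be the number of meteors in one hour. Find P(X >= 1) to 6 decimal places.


P(X>=1) = 1 - P(X<=0) = 1 - (e^(-9)*9^0/0!)
≈ 1 - 0.0001234098 = 0.9998765902
≈ 0.999877

0.999877


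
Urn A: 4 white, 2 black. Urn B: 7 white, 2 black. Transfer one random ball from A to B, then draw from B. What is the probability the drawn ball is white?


P(transfer white) = 4/6 = 2/3; P(transfer black) = 1/3
If white transferred: Urn II has 8 white of 10, so P(white|white moved) = 4/5
If black transferred: Urn II has 7 white of 10, so P(white|black moved) = 7/10
By total probability: P(white) = 2/3*4/5 + 1/3*7/10 = 23/30

23/30


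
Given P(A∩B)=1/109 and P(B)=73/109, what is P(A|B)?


P(A|B) = P(A∩B)/P(B) = (1/109)/(73/109) = 1/73

1/73


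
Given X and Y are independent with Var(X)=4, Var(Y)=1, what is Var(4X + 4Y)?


Independence => Cov(X,Y)=0
Var(4X + 4Y) = 4^2*Var(X) + 4^2*Var(Y)
= 16*4 + 16*1 = 80

80


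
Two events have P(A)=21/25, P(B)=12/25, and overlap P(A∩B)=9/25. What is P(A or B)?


P(A∪B) = P(A) + P(B) - P(A∩B)
= 21/25 + 12/25 - 9/25 = 24/25

24/25


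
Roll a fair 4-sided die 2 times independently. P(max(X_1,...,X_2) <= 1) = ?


P(max <= 1) = P(all X_i <= 1) = (P(X_1 <= 1))^2
= (1/4)^2 = 1/16

1/16


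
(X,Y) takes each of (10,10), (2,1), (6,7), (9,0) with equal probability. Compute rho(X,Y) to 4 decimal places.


Cov(X,Y) = 5.6250, Var(X) = 9.6875, Var(Y) = 17.2500
rho = Cov/(sqrt(VarX)*sqrt(VarY)) = 0.4351

0.4351


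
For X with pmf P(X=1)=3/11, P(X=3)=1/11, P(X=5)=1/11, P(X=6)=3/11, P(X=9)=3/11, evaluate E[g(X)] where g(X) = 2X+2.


E[2X+2] = sum(g(x)*P(x))
= 4*3/11 + 8*1/11 + 12*1/11 + 14*3/11 + 20*3/11
= 134/11

134/11


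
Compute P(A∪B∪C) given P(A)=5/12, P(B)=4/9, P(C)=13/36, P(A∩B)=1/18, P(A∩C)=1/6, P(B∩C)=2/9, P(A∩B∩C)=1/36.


P(A∪B∪C) = P(A)+P(B)+P(C) - P(AB)-P(AC)-P(BC) + P(ABC)
= 5/12+4/9+13/36 - 1/18-1/6-2/9 + 1/36
= 29/36

29/36


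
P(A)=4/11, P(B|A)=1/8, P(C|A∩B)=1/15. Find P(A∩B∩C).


P(A∩B∩C) = P(A) * P(B|A) * P(C|A∩B)
= 4/11 * 1/8 * 1/15
= 1/22 * 1/15 = 1/330

1/330


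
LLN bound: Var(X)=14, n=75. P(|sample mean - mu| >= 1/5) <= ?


Var(Xbar) = Var(X)/n = 14/75
Chebyshev: P(|Xbar-mu| >= 1/5) <= Var(Xbar)/(1/5)^2 = (14/75)/(1/25) = 14/3
Bound exceeds 1, so trivial bound: 1

1


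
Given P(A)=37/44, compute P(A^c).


P(A') = 1 - P(A) = 1 - 37/44 = 7/44

7/44


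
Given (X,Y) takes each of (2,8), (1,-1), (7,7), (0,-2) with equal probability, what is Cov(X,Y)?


E[X]=5/2, E[Y]=3, E[XY]=16
Cov(X,Y) = E[XY] - E[X]E[Y] = 16 - 5/2*3 = 17/2

17/2


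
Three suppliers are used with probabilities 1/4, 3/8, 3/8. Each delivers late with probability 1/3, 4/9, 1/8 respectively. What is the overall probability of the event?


P(A) = P(A|B1)P(B1) + P(A|B2)P(B2) + P(A|B3)P(B3)
= 1/3*1/4 + 4/9*3/8 + 1/8*3/8
= 1/12 + 1/6 + 3/64 = 19/64

19/64


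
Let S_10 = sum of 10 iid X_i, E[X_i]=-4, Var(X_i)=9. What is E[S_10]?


E[S_n] = n*E[X_1] = 10*-4 = -40

-40


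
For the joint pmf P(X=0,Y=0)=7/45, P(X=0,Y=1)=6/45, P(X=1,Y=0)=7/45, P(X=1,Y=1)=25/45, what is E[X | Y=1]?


P(Y=1) = 31/45
E[X|Y=1] = (0*6 + 1*25)/31 = 25/31

25/31


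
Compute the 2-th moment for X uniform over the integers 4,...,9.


E[X^2] = (1/6) * sum(x^2 for x=4..9)
= 271/6

271/6


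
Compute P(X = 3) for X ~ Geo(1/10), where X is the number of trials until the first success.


P(X=3) = (1-p)^2 * p = (9/10)^2 * 1/10
= 81/100 * 1/10 = 81/1000

81/1000


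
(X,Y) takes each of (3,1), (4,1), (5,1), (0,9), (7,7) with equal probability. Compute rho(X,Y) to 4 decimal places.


Cov(X,Y) = -2.2400, Var(X) = 5.3600, Var(Y) = 12.1600
rho = Cov/(sqrt(VarX)*sqrt(VarY)) = -0.2775

-0.2775


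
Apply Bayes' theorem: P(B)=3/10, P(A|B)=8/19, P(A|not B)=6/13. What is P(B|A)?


P(A) = P(A|B)P(B) + P(A|B')P(B') = 8/19*3/10 + 6/13*7/10 = 111/247
P(B|A) = P(A|B)P(B)/P(A) = (12/95)/(111/247) = 52/185

52/185


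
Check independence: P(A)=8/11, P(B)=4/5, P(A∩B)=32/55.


P(A)*P(B) = 8/11*4/5 = 32/55
P(A∩B) = 32/55, which equals P(A)P(B), so independent

Yes, A and B are independent


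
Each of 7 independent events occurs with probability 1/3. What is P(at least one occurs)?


P(at least one) = 1 - P(none)
P(none) = (1 - 1/3)^7 = (2/3)^7 = 128/2187
P(at least one) = 1 - 128/2187 = 2059/2187

2059/2187


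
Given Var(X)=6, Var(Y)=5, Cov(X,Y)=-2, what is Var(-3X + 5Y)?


Var(-3X + 5Y) = (-3)^2*Var(X) + 5^2*Var(Y) + 2*(-3)*5*Cov(X,Y)
= 9*6 + 25*5 - 30*(-2)
= 54 + 125 + 60 = 239

239


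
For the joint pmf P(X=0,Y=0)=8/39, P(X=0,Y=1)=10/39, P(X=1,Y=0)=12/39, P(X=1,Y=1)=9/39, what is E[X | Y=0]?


P(Y=0) = 20/39
E[X|Y=0] = (0*8 + 1*12)/20 = 12/20 = 3/5

3/5


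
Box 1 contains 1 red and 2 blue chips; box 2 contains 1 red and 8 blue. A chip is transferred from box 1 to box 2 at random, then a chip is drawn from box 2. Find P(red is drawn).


P(transfer red) = 1/3; P(transfer blue) = 2/3
If red transferred: Urn II has 2 red of 10, so P(red|red moved) = 1/5
If blue transferred: Urn II has 1 red of 10, so P(red|blue moved) = 1/10
By total probability: P(red) = 1/3*1/5 + 2/3*1/10 = 2/15

2/15


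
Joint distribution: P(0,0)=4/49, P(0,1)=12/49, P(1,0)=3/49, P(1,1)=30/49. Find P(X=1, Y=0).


Read from table: P(X=1, Y=0) = 3/49

3/49


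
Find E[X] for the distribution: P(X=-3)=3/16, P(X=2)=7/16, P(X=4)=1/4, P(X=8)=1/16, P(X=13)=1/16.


E[X] = sum(x * P(x))
= -3*3/16 + 2*7/16 + 4*1/4 + 8*1/16 + 13*1/16
= 21/8

21/8


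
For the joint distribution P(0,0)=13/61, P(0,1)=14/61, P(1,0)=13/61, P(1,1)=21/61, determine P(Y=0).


P(Y=0) = P(0,0)+P(1,0) = 13/61 + 13/61 = 26/61

26/61


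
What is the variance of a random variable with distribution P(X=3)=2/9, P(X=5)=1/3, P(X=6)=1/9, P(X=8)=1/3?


E[X] = 17/3, E[X^2] = 107/3
Var(X) = E[X^2] - (E[X])^2 = 107/3 - (17/3)^2 = 32/9

32/9


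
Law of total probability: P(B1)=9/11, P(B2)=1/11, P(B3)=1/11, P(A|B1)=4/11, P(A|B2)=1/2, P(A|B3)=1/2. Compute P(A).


P(A) = P(A|B1)P(B1) + P(A|B2)P(B2) + P(A|B3)P(B3)
= 4/11*9/11 + 1/2*1/11 + 1/2*1/11
= 36/121 + 1/22 + 1/22 = 47/121

47/121


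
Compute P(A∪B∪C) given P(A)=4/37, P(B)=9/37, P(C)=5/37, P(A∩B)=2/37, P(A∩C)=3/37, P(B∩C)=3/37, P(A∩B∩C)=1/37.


P(A∪B∪C) = P(A)+P(B)+P(C) - P(AB)-P(AC)-P(BC) + P(ABC)
= 4/37+9/37+5/37 - 2/37-3/37-3/37 + 1/37
= 11/37

11/37


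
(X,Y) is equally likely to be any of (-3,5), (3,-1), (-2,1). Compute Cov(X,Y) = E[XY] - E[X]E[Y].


E[X]=-2/3, E[Y]=5/3, E[XY]=-20/3
Cov(X,Y) = E[XY] - E[X]E[Y] = -20/3 + 2/3*5/3 = -50/9

-50/9


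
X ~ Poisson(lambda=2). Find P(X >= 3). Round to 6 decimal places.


P(X>=3) = 1 - P(X<=2) = 1 - (e^(-2)*2^0/0! + e^(-2)*2^1/1! + e^(-2)*2^2/2!)
≈ 1 - (0.1353352832 + 0.2706705665 + 0.2706705665)
= 1 - 0.6766764162 = 0.3233235838
≈ 0.323324

0.323324


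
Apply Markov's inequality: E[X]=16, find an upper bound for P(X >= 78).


Markov: P(X >= a) <= E[X]/a
P(X >= 78) <= 16/78 = 8/39

8/39


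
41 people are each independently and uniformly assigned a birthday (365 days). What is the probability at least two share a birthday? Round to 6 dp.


P(all different) = prod((365-i)/365 for i=0..40) = 0.096848
P(at least one match) = 1 - 0.096848 = 0.903152

0.903152


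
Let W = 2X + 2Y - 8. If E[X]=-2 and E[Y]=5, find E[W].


E[2X + 2Y - 8] = 2*E[X] + 2*E[Y] - 8
= (2)*(-2) + (2)*(5) + (-8)
= -4 + 10 - 8 = -2

-2


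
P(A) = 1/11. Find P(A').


P(A') = 1 - P(A) = 1 - 1/11 = 10/11

10/11


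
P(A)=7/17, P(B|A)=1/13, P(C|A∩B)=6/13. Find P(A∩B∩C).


P(A∩B∩C) = P(A) * P(B|A) * P(C|A∩B)
= 7/17 * 1/13 * 6/13
= 7/221 * 6/13 = 42/2873

42/2873


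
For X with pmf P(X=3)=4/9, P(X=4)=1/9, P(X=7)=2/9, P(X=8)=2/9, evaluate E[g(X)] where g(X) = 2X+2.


E[2X+2] = sum(g(x)*P(x))
= 8*4/9 + 10*1/9 + 16*2/9 + 18*2/9
= 110/9

110/9


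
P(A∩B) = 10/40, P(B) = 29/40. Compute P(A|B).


P(A|B) = P(A∩B)/P(B) = (10/40)/(29/40) = 10/29

10/29


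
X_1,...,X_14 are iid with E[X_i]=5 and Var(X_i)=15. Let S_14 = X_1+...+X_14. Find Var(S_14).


By independence, Var(S_n) = n*Var(X_1) = 14*15 = 210

210


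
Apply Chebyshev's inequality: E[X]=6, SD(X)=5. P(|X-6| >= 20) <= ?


k = 20/5 = 4
Chebyshev: P(|X-mu| >= k*sigma) <= 1/k^2 = 1/4^2 = 1/16

1/16


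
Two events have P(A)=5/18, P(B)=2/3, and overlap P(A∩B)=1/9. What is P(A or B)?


P(A∪B) = P(A) + P(B) - P(A∩B)
= 5/18 + 2/3 - 1/9 = 5/6

5/6


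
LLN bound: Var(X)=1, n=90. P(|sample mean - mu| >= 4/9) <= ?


Var(Xbar) = Var(X)/n = 1/90
Chebyshev: P(|Xbar-mu| >= 4/9) <= Var(Xbar)/(4/9)^2 = (1/90)/(16/81) = 9/160

9/160


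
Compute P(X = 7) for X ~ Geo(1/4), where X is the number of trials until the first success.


P(X=7) = (1-p)^6 * p = (3/4)^6 * 1/4
= 729/4096 * 1/4 = 729/16384

729/16384


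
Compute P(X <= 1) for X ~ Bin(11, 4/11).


P(X<=1) = P(X=0) + P(X=1)
= 1977326743/285311670611 + 1129900996/25937424601
= 14406237699/285311670611

14406237699/285311670611


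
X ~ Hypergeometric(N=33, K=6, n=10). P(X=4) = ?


P(X=4) = C(6,4)*C(27,6) / C(33,10)
= 15*296010 / 92561040
= 4440150/92561040 = 345/7192

345/7192


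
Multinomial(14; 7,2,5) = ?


14! = 87178291200
Denominator: 7!=5040 * 2!=2 * 5!=120
Coefficient = 87178291200 / 1209600 = 72072

72072


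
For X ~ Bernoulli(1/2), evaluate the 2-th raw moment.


For Bernoulli: X in {0,1}
E[X^2] = 0^2*(1-1/2) + 1^2*1/2 = 1/2

1/2


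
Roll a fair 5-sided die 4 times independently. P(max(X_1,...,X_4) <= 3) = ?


P(max <= 3) = P(all X_i <= 3) = (P(X_1 <= 3))^4
= (3/5)^4 = 81/625

81/625


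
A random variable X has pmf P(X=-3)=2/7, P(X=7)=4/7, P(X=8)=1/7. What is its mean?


E[X] = sum(x * P(x))
= -3*2/7 + 7*4/7 + 8*1/7
= 30/7

30/7


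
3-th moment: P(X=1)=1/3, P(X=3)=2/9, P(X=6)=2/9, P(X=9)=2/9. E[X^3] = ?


E[X^3] = sum(x^3 * P(x))
= 1*1/3 + 27*2/9 + 216*2/9 + 729*2/9
= 649/3

649/3


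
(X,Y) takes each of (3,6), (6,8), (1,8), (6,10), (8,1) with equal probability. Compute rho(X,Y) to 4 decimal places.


Cov(X,Y) = -3.2800, Var(X) = 6.1600, Var(Y) = 9.4400
rho = Cov/(sqrt(VarX)*sqrt(VarY)) = -0.4301

-0.4301


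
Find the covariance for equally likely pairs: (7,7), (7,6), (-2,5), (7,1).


E[X]=19/4, E[Y]=19/4, E[XY]=22
Cov(X,Y) = E[XY] - E[X]E[Y] = 22 - 19/4*19/4 = -9/16

-9/16


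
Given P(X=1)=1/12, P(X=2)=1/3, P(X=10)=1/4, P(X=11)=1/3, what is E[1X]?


E[1X] = sum(g(x)*P(x))
= 1*1/12 + 2*1/3 + 10*1/4 + 11*1/3
= 83/12

83/12


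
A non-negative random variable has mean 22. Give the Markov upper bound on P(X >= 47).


Markov: P(X >= a) <= E[X]/a
P(X >= 47) <= 22/47

22/47


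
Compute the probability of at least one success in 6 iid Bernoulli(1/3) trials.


P(at least one) = 1 - P(none)
P(none) = (1 - 1/3)^6 = (2/3)^6 = 64/729
P(at least one) = 1 - 64/729 = 665/729

665/729


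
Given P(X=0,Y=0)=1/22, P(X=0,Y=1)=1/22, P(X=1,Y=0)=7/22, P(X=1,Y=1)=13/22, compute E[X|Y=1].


P(Y=1) = 14/22
E[X|Y=1] = (0*1 + 1*13)/14 = 13/14

13/14


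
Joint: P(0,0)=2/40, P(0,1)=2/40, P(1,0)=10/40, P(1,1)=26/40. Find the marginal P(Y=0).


P(Y=0) = P(0,0)+P(1,0) = 2/40 + 10/40 = 12/40 = 3/10

3/10


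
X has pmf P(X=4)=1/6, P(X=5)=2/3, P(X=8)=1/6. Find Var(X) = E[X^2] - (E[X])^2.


E[X] = 16/3, E[X^2] = 30
Var(X) = E[X^2] - (E[X])^2 = 30 - (16/3)^2 = 14/9

14/9


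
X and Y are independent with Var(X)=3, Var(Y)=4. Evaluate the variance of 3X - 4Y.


Independence => Cov(X,Y)=0
Var(3X - 4Y) = 3^2*Var(X) + (-4)^2*Var(Y)
= 9*3 + 16*4 = 91

91


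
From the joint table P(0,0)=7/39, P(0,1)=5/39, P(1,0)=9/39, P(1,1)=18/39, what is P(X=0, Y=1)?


Read from table: P(X=0, Y=1) = 5/39

5/39


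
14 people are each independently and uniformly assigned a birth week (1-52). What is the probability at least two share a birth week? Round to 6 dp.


P(all different) = prod((52-i)/52 for i=0..13) = 0.145909
P(at least one match) = 1 - 0.145909 = 0.854091

0.854091


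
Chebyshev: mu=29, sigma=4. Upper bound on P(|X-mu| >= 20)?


k = 20/4 = 5
Chebyshev: P(|X-mu| >= k*sigma) <= 1/k^2 = 1/5^2 = 1/25

1/25


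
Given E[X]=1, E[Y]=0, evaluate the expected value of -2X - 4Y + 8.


E[-2X - 4Y + 8] = -2*E[X] - 4*E[Y] + 8
= (-2)*(1) + (-4)*(0) + (8)
= -2 + 0 + 8 = 6

6


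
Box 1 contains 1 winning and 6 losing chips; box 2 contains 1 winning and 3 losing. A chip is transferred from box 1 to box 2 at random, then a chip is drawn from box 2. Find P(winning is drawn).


P(transfer winning) = 1/7; P(transfer losing) = 6/7
If winning transferred: Urn II has 2 winning of 5, so P(winning|winning moved) = 2/5
If losing transferred: Urn II has 1 winning of 5, so P(winning|losing moved) = 1/5
By total probability: P(winning) = 1/7*2/5 + 6/7*1/5 = 8/35

8/35


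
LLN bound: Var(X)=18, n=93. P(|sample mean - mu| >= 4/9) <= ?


Var(Xbar) = Var(X)/n = 18/93
Chebyshev: P(|Xbar-mu| >= 4/9) <= Var(Xbar)/(4/9)^2 = (6/31)/(16/81) = 243/248

243/248


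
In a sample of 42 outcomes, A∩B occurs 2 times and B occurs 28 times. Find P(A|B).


P(A|B) = P(A∩B)/P(B) = (2/42)/(28/42) = 2/28 = 1/14

1/14


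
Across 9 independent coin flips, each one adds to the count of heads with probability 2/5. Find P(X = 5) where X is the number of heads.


P(X=5) = C(9,5) * p^5 * (1-p)^4
= 126 * 32/3125 * 81/625
= 326592/1953125

326592/1953125


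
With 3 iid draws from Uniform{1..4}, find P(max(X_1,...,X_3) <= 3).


P(max <= 3) = P(all X_i <= 3) = (P(X_1 <= 3))^3
= (3/4)^3 = 27/64

27/64


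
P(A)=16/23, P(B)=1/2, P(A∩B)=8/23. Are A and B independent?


P(A)*P(B) = 16/23*1/2 = 8/23
P(A∩B) = 8/23, which equals P(A)P(B), so independent

Yes, A and B are independent


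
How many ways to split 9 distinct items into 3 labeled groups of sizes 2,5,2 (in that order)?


9! = 362880
Denominator: 2!=2 * 5!=120 * 2!=2
Coefficient = 362880 / 480 = 756

756


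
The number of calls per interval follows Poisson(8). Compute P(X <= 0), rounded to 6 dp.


P(X<=0) = e^(-8)*8^0/0!
≈ 0.0003354626
≈ 0.000335

0.000335


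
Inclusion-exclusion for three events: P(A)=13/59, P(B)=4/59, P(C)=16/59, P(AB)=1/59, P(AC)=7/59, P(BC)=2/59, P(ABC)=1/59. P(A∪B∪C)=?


P(A∪B∪C) = P(A)+P(B)+P(C) - P(AB)-P(AC)-P(BC) + P(ABC)
= 13/59+4/59+16/59 - 1/59-7/59-2/59 + 1/59
= 24/59

24/59


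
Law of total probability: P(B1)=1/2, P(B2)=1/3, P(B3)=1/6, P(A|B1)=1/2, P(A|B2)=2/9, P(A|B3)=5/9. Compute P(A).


P(A) = P(A|B1)P(B1) + P(A|B2)P(B2) + P(A|B3)P(B3)
= 1/2*1/2 + 2/9*1/3 + 5/9*1/6
= 1/4 + 2/27 + 5/54 = 5/12

5/12


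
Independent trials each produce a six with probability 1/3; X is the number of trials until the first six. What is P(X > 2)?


P(X > 2) = P(first 2 trials all fail) = (1-p)^2 = (2/3)^2 = 4/9

4/9


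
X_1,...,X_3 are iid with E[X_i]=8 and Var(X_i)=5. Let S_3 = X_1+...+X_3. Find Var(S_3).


By independence, Var(S_n) = n*Var(X_1) = 3*5 = 15

15


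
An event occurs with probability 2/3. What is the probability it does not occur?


P(A') = 1 - P(A) = 1 - 2/3 = 1/3

1/3


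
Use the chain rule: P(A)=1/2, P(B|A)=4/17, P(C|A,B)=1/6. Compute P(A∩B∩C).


P(A∩B∩C) = P(A) * P(B|A) * P(C|A∩B)
= 1/2 * 4/17 * 1/6
= 2/17 * 1/6 = 1/51

1/51


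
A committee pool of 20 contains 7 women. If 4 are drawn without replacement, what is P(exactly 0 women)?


P(X=0) = C(7,0)*C(13,4) / C(20,4)
= 1*715 / 4845
= 715/4845 = 143/969

143/969


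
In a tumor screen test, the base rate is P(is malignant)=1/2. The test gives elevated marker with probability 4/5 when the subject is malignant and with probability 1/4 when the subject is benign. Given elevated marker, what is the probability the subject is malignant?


P(A) = P(A|B)P(B) + P(A|B')P(B') = 4/5*1/2 + 1/4*1/2 = 21/40
P(B|A) = P(A|B)P(B)/P(A) = (2/5)/(21/40) = 16/21

16/21


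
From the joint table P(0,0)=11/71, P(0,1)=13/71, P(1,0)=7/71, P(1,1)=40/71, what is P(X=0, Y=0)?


Read from table: P(X=0, Y=0) = 11/71

11/71


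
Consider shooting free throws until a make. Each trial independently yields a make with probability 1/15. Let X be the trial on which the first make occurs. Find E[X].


For geometric (trials until first success), E[X] = 1/p = 1/(1/15) = 15

15


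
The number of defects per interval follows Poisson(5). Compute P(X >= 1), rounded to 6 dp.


P(X>=1) = 1 - P(X<=0) = 1 - (e^(-5)*5^0/0!)
≈ 1 - 0.0067379470 = 0.9932620530
≈ 0.993262

0.993262


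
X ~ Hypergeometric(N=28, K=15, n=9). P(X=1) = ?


P(X=1) = C(15,1)*C(13,8) / C(28,9)
= 15*1287 / 6906900
= 19305/6906900 = 9/3220

9/3220


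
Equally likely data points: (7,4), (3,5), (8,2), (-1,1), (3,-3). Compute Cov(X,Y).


E[X]=4, E[Y]=9/5, E[XY]=49/5
Cov(X,Y) = E[XY] - E[X]E[Y] = 49/5 - 4*9/5 = 13/5

13/5


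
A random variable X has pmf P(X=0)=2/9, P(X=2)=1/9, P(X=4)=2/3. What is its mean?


E[X] = sum(x * P(x))
= 0*2/9 + 2*1/9 + 4*2/3
= 26/9

26/9


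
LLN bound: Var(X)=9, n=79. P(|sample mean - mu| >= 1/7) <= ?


Var(Xbar) = Var(X)/n = 9/79
Chebyshev: P(|Xbar-mu| >= 1/7) <= Var(Xbar)/(1/7)^2 = (9/79)/(1/49) = 441/79
Bound exceeds 1, so trivial bound: 1

1


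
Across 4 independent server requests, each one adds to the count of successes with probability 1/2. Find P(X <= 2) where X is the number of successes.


P(X<=2) = P(X=0) + P(X=1) + P(X=2)
= 1/16 + 1/4 + 3/8
= 11/16

11/16


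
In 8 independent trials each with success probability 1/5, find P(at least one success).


P(at least one) = 1 - P(none)
P(none) = (1 - 1/5)^8 = (4/5)^8 = 65536/390625
P(at least one) = 1 - 65536/390625 = 325089/390625

325089/390625


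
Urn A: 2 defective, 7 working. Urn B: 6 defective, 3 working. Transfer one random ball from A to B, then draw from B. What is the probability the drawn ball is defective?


P(transfer defective) = 2/9; P(transfer working) = 7/9
If defective transferred: Urn II has 7 defective of 10, so P(defective|defective moved) = 7/10
If working transferred: Urn II has 6 defective of 10, so P(defective|working moved) = 3/5
By total probability: P(defective) = 2/9*7/10 + 7/9*3/5 = 28/45

28/45


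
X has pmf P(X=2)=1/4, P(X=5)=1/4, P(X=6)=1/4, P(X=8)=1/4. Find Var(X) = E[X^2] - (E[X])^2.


E[X] = 21/4, E[X^2] = 129/4
Var(X) = E[X^2] - (E[X])^2 = 129/4 - (21/4)^2 = 75/16

75/16


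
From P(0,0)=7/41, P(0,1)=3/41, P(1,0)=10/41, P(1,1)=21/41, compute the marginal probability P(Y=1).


P(Y=1) = P(0,1)+P(1,1) = 3/41 + 21/41 = 24/41

24/41


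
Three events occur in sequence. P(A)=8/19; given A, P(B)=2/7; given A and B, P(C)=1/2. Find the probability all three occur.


P(A∩B∩C) = P(A) * P(B|A) * P(C|A∩B)
= 8/19 * 2/7 * 1/2
= 16/133 * 1/2 = 8/133

8/133


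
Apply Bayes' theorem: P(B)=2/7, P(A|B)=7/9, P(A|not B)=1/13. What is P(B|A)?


P(A) = P(A|B)P(B) + P(A|B')P(B') = 7/9*2/7 + 1/13*5/7 = 227/819
P(B|A) = P(A|B)P(B)/P(A) = (2/9)/(227/819) = 182/227

182/227


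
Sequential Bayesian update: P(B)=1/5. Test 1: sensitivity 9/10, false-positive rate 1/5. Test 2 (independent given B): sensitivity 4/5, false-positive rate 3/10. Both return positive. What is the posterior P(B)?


After test 1: P(+) = 9/10*1/5 + 1/5*4/5 = 17/50
P(B|+) = (9/50)/(17/50) = 9/17
After test 2 (use post1 as new prior): P(+) = 4/5*9/17 + 3/10*8/17 = 48/85
P(B|+,+) = (36/85)/(48/85) = 3/4

3/4


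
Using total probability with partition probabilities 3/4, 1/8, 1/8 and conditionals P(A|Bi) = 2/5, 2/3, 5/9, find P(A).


P(A) = P(A|B1)P(B1) + P(A|B2)P(B2) + P(A|B3)P(B3)
= 2/5*3/4 + 2/3*1/8 + 5/9*1/8
= 3/10 + 1/12 + 5/72 = 163/360

163/360


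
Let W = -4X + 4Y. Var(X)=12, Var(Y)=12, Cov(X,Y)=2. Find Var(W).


Var(-4X + 4Y) = (-4)^2*Var(X) + 4^2*Var(Y) + 2*(-4)*4*Cov(X,Y)
= 16*12 + 16*12 - 32*2
= 192 + 192 - 64 = 320

320


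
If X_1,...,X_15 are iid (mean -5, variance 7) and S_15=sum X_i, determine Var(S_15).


By independence, Var(S_n) = n*Var(X_1) = 15*7 = 105

105


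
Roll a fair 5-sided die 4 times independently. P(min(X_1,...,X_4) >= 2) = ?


P(min >= 2) = P(all X_i >= 2) = (P(X_1 >= 2))^4
= (4/5)^4 = 256/625

256/625


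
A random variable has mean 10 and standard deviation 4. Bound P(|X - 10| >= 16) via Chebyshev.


k = 16/4 = 4
Chebyshev: P(|X-mu| >= k*sigma) <= 1/k^2 = 1/4^2 = 1/16

1/16


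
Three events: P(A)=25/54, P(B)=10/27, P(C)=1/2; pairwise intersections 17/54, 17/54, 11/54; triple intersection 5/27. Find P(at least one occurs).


P(A∪B∪C) = P(A)+P(B)+P(C) - P(AB)-P(AC)-P(BC) + P(ABC)
= 25/54+10/27+1/2 - 17/54-17/54-11/54 + 5/27
= 37/54

37/54


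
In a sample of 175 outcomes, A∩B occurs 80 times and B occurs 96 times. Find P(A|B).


P(A|B) = P(A∩B)/P(B) = (80/175)/(96/175) = 80/96 = 5/6

5/6


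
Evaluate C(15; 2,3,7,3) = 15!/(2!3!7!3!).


15! = 1307674368000
Denominator: 2!=2 * 3!=6 * 7!=5040 * 3!=6
Coefficient = 1307674368000 / 362880 = 3603600

3603600


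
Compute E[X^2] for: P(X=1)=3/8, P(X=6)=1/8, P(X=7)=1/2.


E[X^2] = sum(x^2 * P(x))
= 1*3/8 + 36*1/8 + 49*1/2
= 235/8

235/8


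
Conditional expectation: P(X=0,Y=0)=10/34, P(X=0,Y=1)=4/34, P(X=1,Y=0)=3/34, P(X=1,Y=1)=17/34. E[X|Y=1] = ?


P(Y=1) = 21/34
E[X|Y=1] = (0*4 + 1*17)/21 = 17/21

17/21


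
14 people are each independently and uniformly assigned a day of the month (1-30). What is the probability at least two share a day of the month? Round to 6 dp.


P(all different) = prod((30-i)/30 for i=0..13) = 0.026506
P(at least one match) = 1 - 0.026506 = 0.973494

0.973494


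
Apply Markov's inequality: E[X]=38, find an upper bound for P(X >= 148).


Markov: P(X >= a) <= E[X]/a
P(X >= 148) <= 38/148 = 19/74

19/74


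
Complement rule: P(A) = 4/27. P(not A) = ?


P(A') = 1 - P(A) = 1 - 4/27 = 23/27

23/27


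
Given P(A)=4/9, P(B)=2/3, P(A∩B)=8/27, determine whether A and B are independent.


P(A)*P(B) = 4/9*2/3 = 8/27
P(A∩B) = 8/27, which equals P(A)P(B), so independent

Yes, A and B are independent


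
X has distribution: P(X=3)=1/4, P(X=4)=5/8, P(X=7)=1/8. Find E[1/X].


E[1/X] = sum(g(x)*P(x))
= 1/3*1/4 + 1/4*5/8 + 1/7*1/8
= 173/672

173/672


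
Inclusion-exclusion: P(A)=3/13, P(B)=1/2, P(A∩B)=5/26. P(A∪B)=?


P(A∪B) = P(A) + P(B) - P(A∩B)
= 3/13 + 1/2 - 5/26 = 7/13

7/13


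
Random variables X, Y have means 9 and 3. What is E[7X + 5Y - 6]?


E[7X + 5Y - 6] = 7*E[X] + 5*E[Y] - 6
= (7)*(9) + (5)*(3) + (-6)
= 63 + 15 - 6 = 72

72


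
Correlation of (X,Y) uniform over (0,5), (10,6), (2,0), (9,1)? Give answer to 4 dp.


Cov(X,Y) = 1.5000, Var(X) = 18.6875, Var(Y) = 6.5000
rho = Cov/(sqrt(VarX)*sqrt(VarY)) = 0.1361

0.1361


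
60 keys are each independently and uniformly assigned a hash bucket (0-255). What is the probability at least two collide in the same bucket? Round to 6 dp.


P(all different) = prod((256-i)/256 for i=0..59) = 0.000541
P(at least one match) = 1 - 0.000541 = 0.999459

0.999459


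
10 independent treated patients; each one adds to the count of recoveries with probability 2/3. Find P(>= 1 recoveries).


P(at least one) = 1 - P(none)
P(none) = (1 - 2/3)^10 = (1/3)^10 = 1/59049
P(at least one) = 1 - 1/59049 = 59048/59049

59048/59049


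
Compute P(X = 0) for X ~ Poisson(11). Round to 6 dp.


P(X=0) = e^(-11) * 11^0 / 0!
≈ 0.00001670170079 * 1 / 1
≈ 0.000017

0.000017


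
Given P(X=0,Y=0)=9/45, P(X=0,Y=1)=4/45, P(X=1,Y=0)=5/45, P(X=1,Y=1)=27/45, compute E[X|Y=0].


P(Y=0) = 14/45
E[X|Y=0] = (0*9 + 1*5)/14 = 5/14

5/14


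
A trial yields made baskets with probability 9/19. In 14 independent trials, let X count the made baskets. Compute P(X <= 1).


P(X<=1) = P(X=0) + P(X=1)
= 100000000000000/799006685782884121 + 1260000000000000/799006685782884121
= 1360000000000000/799006685782884121

1360000000000000/799006685782884121


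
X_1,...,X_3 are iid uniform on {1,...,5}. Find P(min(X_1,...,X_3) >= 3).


P(min >= 3) = P(all X_i >= 3) = (P(X_1 >= 3))^3
= (3/5)^3 = 27/125

27/125


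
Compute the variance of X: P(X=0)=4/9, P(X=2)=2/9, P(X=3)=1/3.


E[X] = 13/9, E[X^2] = 35/9
Var(X) = E[X^2] - (E[X])^2 = 35/9 - (13/9)^2 = 146/81

146/81


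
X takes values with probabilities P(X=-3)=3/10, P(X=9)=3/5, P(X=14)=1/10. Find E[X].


E[X] = sum(x * P(x))
= -3*3/10 + 9*3/5 + 14*1/10
= 59/10

59/10


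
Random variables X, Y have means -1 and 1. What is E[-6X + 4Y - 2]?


E[-6X + 4Y - 2] = -6*E[X] + 4*E[Y] - 2
= (-6)*(-1) + (4)*(1) + (-2)
= 6 + 4 - 2 = 8

8


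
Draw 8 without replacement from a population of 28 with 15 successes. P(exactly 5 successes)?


P(X=5) = C(15,5)*C(13,3) / C(28,8)
= 3003*286 / 3108105
= 858858/3108105 = 286/1035

286/1035


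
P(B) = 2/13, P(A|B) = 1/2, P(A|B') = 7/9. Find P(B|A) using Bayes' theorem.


P(A) = P(A|B)P(B) + P(A|B')P(B') = 1/2*2/13 + 7/9*11/13 = 86/117
P(B|A) = P(A|B)P(B)/P(A) = (1/13)/(86/117) = 9/86

9/86


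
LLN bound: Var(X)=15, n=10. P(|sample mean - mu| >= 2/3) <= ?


Var(Xbar) = Var(X)/n = 15/10
Chebyshev: P(|Xbar-mu| >= 2/3) <= Var(Xbar)/(2/3)^2 = (3/2)/(4/9) = 27/8
Bound exceeds 1, so trivial bound: 1

1


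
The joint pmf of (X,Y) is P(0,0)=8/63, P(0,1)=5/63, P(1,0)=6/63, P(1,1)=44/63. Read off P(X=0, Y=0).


Read from table: P(X=0, Y=0) = 8/63

8/63


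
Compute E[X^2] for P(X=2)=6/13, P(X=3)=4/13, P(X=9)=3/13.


E[X^2] = sum(g(x)*P(x))
= 4*6/13 + 9*4/13 + 81*3/13
= 303/13

303/13


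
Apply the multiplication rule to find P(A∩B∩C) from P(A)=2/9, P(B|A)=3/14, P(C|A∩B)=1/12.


P(A∩B∩C) = P(A) * P(B|A) * P(C|A∩B)
= 2/9 * 3/14 * 1/12
= 1/21 * 1/12 = 1/252

1/252


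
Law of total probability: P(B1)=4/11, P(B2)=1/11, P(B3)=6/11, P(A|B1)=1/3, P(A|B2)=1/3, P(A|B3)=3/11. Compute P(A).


P(A) = P(A|B1)P(B1) + P(A|B2)P(B2) + P(A|B3)P(B3)
= 1/3*4/11 + 1/3*1/11 + 3/11*6/11
= 4/33 + 1/33 + 18/121 = 109/363

109/363


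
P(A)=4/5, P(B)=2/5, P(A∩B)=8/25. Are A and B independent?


P(A)*P(B) = 4/5*2/5 = 8/25
P(A∩B) = 8/25, which equals P(A)P(B), so independent

Yes, A and B are independent


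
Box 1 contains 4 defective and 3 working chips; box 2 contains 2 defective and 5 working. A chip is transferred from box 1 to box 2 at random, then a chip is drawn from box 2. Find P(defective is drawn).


P(transfer defective) = 4/7; P(transfer working) = 3/7
If defective transferred: Urn II has 3 defective of 8, so P(defective|defective moved) = 3/8
If working transferred: Urn II has 2 defective of 8, so P(defective|working moved) = 1/4
By total probability: P(defective) = 4/7*3/8 + 3/7*1/4 = 9/28

9/28


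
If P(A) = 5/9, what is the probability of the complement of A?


P(A') = 1 - P(A) = 1 - 5/9 = 4/9

4/9


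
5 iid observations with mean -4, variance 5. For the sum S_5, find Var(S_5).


By independence, Var(S_n) = n*Var(X_1) = 5*5 = 25

25


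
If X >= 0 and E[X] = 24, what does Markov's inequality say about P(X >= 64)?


Markov: P(X >= a) <= E[X]/a
P(X >= 64) <= 24/64 = 3/8

3/8


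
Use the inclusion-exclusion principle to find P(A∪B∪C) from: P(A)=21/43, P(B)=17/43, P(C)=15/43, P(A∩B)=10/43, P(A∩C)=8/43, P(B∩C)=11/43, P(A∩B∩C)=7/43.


P(A∪B∪C) = P(A)+P(B)+P(C) - P(AB)-P(AC)-P(BC) + P(ABC)
= 21/43+17/43+15/43 - 10/43-8/43-11/43 + 7/43
= 31/43

31/43


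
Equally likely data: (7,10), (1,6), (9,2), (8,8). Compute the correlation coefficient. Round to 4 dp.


Cov(X,Y) = -1.1250, Var(X) = 9.6875, Var(Y) = 8.7500
rho = Cov/(sqrt(VarX)*sqrt(VarY)) = -0.1222

-0.1222


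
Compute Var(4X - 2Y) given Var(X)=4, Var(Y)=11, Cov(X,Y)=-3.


Var(4X - 2Y) = 4^2*Var(X) + (-2)^2*Var(Y) + 2*4*(-2)*Cov(X,Y)
= 16*4 + 4*11 - 16*(-3)
= 64 + 44 + 48 = 156

156


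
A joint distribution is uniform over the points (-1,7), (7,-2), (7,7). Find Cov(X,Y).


E[X]=13/3, E[Y]=4, E[XY]=28/3
Cov(X,Y) = E[XY] - E[X]E[Y] = 28/3 - 13/3*4 = -8

-8


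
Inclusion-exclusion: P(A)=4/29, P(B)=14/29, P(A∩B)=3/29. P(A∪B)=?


P(A∪B) = P(A) + P(B) - P(A∩B)
= 4/29 + 14/29 - 3/29 = 15/29

15/29


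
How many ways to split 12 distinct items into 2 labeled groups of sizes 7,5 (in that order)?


12! = 479001600
Denominator: 7!=5040 * 5!=120
Coefficient = 479001600 / 604800 = 792

792


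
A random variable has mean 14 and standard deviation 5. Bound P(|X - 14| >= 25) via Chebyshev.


k = 25/5 = 5
Chebyshev: P(|X-mu| >= k*sigma) <= 1/k^2 = 1/5^2 = 1/25

1/25


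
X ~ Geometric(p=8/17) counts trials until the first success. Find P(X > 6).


P(X > 6) = P(first 6 trials all fail) = (1-p)^6 = (9/17)^6 = 531441/24137569

531441/24137569


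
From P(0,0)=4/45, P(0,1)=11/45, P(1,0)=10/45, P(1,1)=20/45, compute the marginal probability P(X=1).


P(X=1) = P(1,0)+P(1,1) = 10/45 + 20/45 = 30/45 = 2/3

2/3


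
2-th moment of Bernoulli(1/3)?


For Bernoulli: X in {0,1}
E[X^2] = 0^2*(1-1/3) + 1^2*1/3 = 1/3

1/3


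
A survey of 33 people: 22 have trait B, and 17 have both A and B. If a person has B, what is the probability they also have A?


P(A|B) = P(A∩B)/P(B) = (17/33)/(22/33) = 17/22

17/22


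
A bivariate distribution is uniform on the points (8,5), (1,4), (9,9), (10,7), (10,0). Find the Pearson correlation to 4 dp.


Cov(X,Y) = 1.0000, Var(X) = 11.4400, Var(Y) = 9.2000
rho = Cov/(sqrt(VarX)*sqrt(VarY)) = 0.0975

0.0975


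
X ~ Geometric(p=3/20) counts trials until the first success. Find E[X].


For geometric (trials until first success), E[X] = 1/p = 1/(3/20) = 20/3

20/3


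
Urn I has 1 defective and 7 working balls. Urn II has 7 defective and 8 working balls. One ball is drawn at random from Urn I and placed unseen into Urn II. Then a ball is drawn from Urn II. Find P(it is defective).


P(transfer defective) = 1/8; P(transfer working) = 7/8
If defective transferred: Urn II has 8 defective of 16, so P(defective|defective moved) = 1/2
If working transferred: Urn II has 7 defective of 16, so P(defective|working moved) = 7/16
By total probability: P(defective) = 1/8*1/2 + 7/8*7/16 = 57/128

57/128


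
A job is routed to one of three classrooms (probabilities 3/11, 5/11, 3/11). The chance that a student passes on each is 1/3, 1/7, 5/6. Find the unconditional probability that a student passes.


P(A) = P(A|B1)P(B1) + P(A|B2)P(B2) + P(A|B3)P(B3)
= 1/3*3/11 + 1/7*5/11 + 5/6*3/11
= 1/11 + 5/77 + 5/22 = 59/154

59/154
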